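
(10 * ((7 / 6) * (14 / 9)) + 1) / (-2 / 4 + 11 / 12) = 2068 / 45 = 45.96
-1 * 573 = -573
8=8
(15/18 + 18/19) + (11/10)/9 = 1627/855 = 1.90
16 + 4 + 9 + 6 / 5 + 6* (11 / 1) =96.20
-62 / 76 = -31 / 38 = -0.82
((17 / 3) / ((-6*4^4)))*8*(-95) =1615 / 576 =2.80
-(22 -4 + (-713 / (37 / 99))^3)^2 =-123693917557165200833098382001 / 2565726409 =-48210096416856580296.87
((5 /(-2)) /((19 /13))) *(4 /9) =-130 /171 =-0.76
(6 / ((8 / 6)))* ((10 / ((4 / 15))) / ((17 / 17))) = 675 / 4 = 168.75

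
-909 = -909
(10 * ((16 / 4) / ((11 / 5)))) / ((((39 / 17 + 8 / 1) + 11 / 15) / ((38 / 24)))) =2125 / 814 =2.61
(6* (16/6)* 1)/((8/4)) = 8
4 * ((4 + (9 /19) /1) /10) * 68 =2312 /19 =121.68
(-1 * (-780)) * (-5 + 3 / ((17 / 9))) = -45240 / 17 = -2661.18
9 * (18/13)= 162/13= 12.46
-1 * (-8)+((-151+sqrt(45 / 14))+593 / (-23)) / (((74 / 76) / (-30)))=4642048 / 851-1710 * sqrt(70) / 259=5399.58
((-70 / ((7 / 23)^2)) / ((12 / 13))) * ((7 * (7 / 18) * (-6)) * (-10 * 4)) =-4813900 / 9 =-534877.78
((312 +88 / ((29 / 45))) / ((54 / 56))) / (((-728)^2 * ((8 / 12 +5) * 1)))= 271 / 1749657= 0.00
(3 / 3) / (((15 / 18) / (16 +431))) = 536.40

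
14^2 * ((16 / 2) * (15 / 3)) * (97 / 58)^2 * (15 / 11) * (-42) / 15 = -774548880 / 9251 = -83725.96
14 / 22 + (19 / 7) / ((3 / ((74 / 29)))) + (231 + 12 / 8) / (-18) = -9.97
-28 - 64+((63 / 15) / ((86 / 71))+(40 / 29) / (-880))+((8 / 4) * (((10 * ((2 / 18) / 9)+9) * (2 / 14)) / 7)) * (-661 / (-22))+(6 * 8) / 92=-480988082056 / 6260918895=-76.82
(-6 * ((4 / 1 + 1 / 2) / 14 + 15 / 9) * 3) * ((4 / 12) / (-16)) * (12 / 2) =501 / 112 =4.47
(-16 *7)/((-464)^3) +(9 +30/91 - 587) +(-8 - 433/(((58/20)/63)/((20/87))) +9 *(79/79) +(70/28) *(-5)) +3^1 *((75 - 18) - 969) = -3117866266115/568166144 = -5487.60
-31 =-31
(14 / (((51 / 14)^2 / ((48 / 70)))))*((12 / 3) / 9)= 0.32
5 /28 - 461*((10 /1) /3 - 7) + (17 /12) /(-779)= 18436703 /10906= 1690.51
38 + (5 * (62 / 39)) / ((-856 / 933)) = 163227 / 5564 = 29.34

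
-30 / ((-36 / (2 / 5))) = 0.33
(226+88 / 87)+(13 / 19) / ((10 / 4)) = 1878512 / 8265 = 227.29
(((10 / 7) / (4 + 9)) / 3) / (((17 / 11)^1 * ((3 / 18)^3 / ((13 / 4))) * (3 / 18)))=99.83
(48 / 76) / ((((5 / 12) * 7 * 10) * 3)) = 24 / 3325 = 0.01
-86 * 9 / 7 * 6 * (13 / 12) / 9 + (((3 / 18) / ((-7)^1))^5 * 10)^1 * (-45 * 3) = -193270871 / 2420208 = -79.86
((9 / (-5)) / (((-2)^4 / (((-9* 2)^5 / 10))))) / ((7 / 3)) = 9110.42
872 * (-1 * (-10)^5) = 87200000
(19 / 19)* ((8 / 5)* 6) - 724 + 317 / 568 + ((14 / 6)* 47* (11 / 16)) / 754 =-9170270219 / 12848160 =-713.74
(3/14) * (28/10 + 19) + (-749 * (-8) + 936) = 485287/70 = 6932.67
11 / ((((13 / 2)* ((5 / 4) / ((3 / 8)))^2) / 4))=198 / 325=0.61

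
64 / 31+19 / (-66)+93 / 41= 339313 / 83886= 4.04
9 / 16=0.56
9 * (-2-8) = -90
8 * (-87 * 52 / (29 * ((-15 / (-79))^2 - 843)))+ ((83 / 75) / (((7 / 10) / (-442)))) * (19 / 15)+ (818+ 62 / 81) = -806349271276 / 12428966025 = -64.88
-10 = -10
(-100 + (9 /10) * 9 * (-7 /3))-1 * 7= -1259 /10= -125.90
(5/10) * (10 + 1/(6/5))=65/12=5.42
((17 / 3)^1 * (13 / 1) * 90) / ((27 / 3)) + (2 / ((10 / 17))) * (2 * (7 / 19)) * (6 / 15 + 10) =1086878 / 1425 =762.72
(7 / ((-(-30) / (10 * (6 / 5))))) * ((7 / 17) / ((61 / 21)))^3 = 44471322 / 5575788265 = 0.01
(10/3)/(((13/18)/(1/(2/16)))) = 480/13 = 36.92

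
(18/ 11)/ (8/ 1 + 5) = 18/ 143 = 0.13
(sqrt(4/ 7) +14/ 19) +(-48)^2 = 2 * sqrt(7)/ 7 +43790/ 19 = 2305.49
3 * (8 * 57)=1368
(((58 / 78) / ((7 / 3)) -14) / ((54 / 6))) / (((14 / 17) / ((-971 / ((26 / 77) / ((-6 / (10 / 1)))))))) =-15070891 / 4732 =-3184.89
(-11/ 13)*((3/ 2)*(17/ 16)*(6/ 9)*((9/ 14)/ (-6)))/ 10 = 561/ 58240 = 0.01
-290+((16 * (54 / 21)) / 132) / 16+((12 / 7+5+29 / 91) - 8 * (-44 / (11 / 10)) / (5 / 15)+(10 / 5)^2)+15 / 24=779839 / 1144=681.68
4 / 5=0.80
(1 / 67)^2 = 1 / 4489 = 0.00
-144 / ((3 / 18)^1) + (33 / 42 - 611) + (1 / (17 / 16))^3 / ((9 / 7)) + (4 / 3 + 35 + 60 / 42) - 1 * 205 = -1640.80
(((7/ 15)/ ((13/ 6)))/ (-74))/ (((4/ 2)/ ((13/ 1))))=-7/ 370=-0.02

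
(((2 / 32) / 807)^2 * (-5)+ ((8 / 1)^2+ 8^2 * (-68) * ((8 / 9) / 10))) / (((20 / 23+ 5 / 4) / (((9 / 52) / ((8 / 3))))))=-6189822460479 / 626125260800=-9.89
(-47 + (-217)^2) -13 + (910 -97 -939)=46903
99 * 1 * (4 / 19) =396 / 19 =20.84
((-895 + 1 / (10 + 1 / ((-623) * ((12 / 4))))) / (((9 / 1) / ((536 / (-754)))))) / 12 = 86196974 / 14633487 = 5.89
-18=-18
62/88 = 31/44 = 0.70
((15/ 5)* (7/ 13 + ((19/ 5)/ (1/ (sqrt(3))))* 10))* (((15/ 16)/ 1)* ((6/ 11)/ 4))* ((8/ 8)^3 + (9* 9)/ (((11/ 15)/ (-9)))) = -7005015* sqrt(3)/ 484-2580795/ 12584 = -25273.35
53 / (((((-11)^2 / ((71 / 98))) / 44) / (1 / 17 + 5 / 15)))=150520 / 27489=5.48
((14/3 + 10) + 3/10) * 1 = 449/30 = 14.97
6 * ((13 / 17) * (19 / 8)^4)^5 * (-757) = -31696106308002800615407754819113203 / 818491834383281963401216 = -38725012243.87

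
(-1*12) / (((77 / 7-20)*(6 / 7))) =14 / 9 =1.56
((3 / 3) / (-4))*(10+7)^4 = -83521 / 4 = -20880.25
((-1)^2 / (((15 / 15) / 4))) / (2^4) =1 / 4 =0.25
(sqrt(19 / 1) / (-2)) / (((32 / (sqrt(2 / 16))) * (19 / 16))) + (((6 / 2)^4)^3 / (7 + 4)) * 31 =16474671 / 11 - sqrt(38) / 304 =1497697.34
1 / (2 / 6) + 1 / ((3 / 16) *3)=43 / 9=4.78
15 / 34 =0.44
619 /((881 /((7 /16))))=4333 /14096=0.31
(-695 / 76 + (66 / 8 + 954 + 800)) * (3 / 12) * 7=233163 / 76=3067.93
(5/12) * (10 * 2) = 25/3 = 8.33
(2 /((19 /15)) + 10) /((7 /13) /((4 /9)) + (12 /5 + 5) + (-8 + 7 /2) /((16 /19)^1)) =3.54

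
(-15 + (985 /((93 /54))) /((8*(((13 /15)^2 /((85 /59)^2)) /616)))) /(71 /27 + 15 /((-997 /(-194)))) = 59734497978253935 /2723817485363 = 21930.43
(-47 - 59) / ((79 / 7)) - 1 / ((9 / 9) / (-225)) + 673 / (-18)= 253427 / 1422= 178.22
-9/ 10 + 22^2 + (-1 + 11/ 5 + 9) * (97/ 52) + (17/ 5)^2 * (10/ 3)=84343/ 156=540.66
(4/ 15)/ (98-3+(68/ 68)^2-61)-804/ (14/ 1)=-30146/ 525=-57.42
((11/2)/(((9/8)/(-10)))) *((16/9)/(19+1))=-352/81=-4.35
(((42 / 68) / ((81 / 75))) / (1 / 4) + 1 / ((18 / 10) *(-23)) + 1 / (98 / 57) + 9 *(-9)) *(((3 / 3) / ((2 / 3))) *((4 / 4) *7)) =-8984223 / 10948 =-820.63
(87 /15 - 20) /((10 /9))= -639 /50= -12.78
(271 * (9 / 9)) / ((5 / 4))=1084 / 5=216.80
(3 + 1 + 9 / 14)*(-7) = -65 / 2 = -32.50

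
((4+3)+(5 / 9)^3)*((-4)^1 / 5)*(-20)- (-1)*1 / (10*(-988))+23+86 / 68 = 17020545187 / 122442840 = 139.01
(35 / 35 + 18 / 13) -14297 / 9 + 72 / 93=-5750234 / 3627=-1585.40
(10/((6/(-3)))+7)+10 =12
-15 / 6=-5 / 2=-2.50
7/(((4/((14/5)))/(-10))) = -49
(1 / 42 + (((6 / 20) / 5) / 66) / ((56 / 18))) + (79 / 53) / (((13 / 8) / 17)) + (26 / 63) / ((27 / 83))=16.89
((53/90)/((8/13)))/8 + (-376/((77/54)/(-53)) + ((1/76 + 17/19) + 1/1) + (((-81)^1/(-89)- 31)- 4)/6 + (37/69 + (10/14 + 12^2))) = 243517082917849/17249823360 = 14117.08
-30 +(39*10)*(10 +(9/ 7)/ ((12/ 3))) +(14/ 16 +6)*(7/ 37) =8281075/ 2072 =3996.66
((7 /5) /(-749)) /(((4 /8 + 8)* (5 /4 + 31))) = -8 /1173255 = -0.00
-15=-15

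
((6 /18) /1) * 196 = 196 /3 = 65.33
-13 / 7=-1.86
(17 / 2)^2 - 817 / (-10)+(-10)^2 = 5079 / 20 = 253.95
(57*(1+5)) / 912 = 3 / 8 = 0.38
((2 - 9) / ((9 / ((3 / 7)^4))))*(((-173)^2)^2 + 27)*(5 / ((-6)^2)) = -1119681335 / 343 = -3264377.07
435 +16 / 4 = 439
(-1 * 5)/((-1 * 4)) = 5/4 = 1.25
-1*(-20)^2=-400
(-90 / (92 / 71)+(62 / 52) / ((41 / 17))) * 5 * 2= -8454070 / 12259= -689.62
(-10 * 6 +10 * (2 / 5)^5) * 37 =-1385132 / 625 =-2216.21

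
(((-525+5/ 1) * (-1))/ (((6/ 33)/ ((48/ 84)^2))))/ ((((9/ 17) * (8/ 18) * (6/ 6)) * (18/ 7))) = 97240/ 63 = 1543.49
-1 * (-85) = 85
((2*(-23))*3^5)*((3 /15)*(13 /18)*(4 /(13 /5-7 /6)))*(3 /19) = -581256 /817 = -711.45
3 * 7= 21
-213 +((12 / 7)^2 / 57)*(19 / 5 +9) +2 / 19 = -987953 / 4655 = -212.23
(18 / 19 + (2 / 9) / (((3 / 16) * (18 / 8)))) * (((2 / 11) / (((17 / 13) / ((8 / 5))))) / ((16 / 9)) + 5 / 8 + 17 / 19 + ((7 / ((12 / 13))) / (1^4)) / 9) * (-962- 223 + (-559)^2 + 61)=10113377011859903 / 8858268540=1141687.79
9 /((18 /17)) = 8.50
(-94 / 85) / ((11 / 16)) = -1.61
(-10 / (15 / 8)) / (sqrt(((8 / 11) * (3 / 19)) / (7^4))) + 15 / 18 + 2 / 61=317 / 366 - 196 * sqrt(1254) / 9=-770.33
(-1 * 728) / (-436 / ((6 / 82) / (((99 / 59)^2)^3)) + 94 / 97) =0.01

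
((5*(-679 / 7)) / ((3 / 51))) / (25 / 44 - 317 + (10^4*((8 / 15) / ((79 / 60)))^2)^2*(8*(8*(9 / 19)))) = -268475897318420 / 2657500710662422503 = -0.00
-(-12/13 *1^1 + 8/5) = -44/65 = -0.68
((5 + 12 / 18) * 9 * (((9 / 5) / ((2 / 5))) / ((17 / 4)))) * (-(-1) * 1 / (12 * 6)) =3 / 4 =0.75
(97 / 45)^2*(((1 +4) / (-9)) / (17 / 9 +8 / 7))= -65863 / 77355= -0.85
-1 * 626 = -626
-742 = -742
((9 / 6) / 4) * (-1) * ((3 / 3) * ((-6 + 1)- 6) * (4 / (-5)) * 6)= -99 / 5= -19.80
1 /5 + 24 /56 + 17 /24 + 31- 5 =22963 /840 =27.34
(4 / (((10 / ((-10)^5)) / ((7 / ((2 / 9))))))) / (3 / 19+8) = -4788000 / 31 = -154451.61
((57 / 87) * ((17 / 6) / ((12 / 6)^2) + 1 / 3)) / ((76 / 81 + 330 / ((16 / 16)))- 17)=12825 / 5899528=0.00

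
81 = 81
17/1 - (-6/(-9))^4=1361/81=16.80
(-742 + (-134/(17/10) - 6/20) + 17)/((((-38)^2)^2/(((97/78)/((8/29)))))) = -128179971/73730408960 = -0.00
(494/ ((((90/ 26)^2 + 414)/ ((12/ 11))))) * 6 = 35152/ 4631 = 7.59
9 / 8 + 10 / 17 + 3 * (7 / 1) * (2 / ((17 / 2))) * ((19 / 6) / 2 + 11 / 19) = 32035 / 2584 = 12.40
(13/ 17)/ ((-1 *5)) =-13/ 85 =-0.15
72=72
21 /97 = 0.22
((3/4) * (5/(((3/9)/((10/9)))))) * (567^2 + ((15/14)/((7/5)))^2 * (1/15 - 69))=38589907575/9604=4018107.83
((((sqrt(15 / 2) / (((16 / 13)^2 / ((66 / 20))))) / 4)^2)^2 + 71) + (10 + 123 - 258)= -86291274908435031 / 1759218604441600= -49.05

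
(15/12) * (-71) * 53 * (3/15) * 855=-3217365/4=-804341.25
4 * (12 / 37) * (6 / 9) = 32 / 37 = 0.86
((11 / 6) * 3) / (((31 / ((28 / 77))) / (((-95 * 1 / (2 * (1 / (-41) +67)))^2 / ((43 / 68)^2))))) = 8768852450 / 108053709151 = 0.08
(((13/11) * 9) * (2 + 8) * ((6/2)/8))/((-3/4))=-585/11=-53.18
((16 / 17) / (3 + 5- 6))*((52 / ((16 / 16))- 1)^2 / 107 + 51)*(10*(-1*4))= -151680 / 107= -1417.57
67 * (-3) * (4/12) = -67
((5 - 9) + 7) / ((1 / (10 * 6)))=180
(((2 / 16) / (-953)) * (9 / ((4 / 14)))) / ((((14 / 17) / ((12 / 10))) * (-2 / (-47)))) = -21573 / 152480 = -0.14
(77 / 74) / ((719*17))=77 / 904502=0.00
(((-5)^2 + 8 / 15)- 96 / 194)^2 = 1327217761 / 2117025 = 626.93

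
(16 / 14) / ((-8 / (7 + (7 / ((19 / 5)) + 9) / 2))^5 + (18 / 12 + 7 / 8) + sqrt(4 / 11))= 6517660960591481369152 / 11996533782032551994221- 523383555379856794624*sqrt(11) / 11996533782032551994221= 0.40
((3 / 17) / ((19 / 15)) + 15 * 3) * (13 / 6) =31590 / 323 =97.80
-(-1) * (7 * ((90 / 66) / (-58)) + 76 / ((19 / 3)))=7551 / 638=11.84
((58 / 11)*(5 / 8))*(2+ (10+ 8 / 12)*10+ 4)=24505 / 66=371.29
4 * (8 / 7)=32 / 7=4.57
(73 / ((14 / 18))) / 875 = 657 / 6125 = 0.11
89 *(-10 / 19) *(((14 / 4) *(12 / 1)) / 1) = -37380 / 19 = -1967.37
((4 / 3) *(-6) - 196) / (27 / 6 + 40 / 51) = -20808 / 539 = -38.60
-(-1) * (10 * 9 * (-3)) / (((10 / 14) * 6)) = -63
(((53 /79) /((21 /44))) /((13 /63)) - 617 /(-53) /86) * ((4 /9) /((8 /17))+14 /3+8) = 7967749615 /84259188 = 94.56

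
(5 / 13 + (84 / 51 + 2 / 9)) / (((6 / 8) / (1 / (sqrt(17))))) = 17932 * sqrt(17) / 101439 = 0.73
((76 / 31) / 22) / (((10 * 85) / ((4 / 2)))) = 38 / 144925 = 0.00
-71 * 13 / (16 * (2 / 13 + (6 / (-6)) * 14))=11999 / 2880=4.17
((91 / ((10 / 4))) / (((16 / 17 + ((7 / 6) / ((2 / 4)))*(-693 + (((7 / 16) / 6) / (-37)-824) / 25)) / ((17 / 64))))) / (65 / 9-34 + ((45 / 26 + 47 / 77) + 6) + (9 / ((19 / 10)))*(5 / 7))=176357823642 / 464836517087693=0.00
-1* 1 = -1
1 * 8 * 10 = 80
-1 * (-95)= 95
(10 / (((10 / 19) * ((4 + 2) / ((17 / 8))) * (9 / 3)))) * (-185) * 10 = -298775 / 72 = -4149.65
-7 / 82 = -0.09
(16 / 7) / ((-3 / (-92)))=1472 / 21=70.10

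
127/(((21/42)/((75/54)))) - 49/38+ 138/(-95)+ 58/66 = 6600701/18810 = 350.91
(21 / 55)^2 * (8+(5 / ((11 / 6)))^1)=52038 / 33275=1.56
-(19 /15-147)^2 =-4778596 /225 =-21238.20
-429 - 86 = -515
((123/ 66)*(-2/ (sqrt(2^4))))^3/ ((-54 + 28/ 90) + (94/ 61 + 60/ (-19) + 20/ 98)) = 176134162995/ 11995412912384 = 0.01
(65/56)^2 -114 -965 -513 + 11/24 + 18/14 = -1588.91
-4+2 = -2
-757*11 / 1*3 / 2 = -24981 / 2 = -12490.50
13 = 13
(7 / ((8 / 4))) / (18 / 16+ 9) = 28 / 81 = 0.35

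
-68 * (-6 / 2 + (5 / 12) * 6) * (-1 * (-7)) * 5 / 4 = 595 / 2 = 297.50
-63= -63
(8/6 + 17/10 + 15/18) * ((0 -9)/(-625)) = 174/3125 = 0.06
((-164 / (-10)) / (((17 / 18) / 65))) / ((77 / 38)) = 729144 / 1309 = 557.02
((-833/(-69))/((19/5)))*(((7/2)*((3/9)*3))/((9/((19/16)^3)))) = 10524955/5087232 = 2.07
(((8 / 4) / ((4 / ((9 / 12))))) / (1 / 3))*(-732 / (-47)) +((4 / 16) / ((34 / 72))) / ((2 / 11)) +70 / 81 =1378336 / 64719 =21.30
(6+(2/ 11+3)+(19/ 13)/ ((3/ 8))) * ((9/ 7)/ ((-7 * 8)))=-16833/ 56056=-0.30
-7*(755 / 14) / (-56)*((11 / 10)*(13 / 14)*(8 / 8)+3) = 85013 / 3136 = 27.11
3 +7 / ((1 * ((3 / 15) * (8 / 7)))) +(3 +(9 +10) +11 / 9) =4093 / 72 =56.85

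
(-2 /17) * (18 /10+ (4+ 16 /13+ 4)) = -1434 /1105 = -1.30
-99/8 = -12.38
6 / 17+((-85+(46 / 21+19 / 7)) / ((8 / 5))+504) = 648731 / 1428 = 454.29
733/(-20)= -733/20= -36.65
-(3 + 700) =-703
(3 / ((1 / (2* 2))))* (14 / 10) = 84 / 5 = 16.80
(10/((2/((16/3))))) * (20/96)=5.56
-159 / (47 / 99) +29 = -305.91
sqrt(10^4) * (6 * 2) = 1200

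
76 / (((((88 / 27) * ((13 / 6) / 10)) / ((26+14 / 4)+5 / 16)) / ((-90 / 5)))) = -33034635 / 572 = -57752.86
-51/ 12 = -17/ 4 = -4.25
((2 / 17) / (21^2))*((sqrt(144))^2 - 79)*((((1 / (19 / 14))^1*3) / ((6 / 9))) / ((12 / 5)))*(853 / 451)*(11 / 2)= 277225 / 1112412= 0.25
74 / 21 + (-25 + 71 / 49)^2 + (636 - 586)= 4380680 / 7203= 608.17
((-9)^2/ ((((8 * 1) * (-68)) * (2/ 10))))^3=-66430125/ 160989184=-0.41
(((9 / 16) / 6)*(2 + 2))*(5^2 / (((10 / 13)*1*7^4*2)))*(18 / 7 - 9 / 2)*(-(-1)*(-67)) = 352755 / 1075648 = 0.33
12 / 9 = 4 / 3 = 1.33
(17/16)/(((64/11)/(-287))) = -53669/1024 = -52.41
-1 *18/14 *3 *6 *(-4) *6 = 3888/7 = 555.43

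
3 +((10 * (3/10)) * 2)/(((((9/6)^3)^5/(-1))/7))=13890155/4782969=2.90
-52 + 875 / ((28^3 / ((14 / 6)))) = -69763 / 1344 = -51.91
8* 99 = 792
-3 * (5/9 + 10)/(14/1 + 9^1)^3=-0.00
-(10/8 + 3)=-17/4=-4.25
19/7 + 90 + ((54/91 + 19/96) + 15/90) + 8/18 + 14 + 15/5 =416021/3744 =111.12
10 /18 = 5 /9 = 0.56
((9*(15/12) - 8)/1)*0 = 0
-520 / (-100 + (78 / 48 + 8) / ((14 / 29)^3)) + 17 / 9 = 5148979 / 135963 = 37.87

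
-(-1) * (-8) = -8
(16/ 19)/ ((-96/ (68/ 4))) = -17/ 114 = -0.15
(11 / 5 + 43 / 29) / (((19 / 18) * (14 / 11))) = 52866 / 19285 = 2.74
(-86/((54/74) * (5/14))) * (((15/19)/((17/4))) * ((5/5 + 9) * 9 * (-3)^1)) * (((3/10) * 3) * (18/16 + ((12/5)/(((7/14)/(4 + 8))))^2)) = 399194160246/8075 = 49435809.32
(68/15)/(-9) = -68/135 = -0.50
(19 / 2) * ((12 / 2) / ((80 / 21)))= 1197 / 80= 14.96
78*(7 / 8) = 273 / 4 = 68.25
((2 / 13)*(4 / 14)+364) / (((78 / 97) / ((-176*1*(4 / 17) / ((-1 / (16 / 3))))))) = 18097958912 / 180999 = 99989.28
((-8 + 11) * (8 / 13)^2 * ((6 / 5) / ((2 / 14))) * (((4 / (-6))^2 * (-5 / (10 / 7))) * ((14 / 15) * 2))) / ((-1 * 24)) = 43904 / 38025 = 1.15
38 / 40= 19 / 20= 0.95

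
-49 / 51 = -0.96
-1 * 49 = -49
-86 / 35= -2.46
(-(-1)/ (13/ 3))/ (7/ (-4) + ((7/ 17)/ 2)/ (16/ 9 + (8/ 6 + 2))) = -2346/ 17381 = -0.13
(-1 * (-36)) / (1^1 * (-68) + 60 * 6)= 9 / 73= 0.12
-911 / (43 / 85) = -77435 / 43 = -1800.81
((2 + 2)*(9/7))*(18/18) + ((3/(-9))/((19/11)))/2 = 4027/798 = 5.05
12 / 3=4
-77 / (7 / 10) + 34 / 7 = -736 / 7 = -105.14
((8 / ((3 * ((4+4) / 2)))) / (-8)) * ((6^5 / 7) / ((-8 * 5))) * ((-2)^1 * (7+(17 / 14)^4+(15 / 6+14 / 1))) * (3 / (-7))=239670171 / 4705960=50.93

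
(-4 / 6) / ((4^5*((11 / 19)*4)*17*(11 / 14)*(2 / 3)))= -0.00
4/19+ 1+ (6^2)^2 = 24647/19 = 1297.21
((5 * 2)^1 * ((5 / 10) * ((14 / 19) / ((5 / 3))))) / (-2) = -1.11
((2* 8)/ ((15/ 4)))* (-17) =-1088/ 15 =-72.53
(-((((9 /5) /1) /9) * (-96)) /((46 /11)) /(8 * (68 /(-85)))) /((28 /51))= -1683 /1288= -1.31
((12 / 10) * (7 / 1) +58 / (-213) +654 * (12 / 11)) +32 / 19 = 160988264 / 222585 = 723.27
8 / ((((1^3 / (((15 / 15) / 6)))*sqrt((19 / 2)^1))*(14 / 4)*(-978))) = -4*sqrt(38) / 195111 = -0.00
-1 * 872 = -872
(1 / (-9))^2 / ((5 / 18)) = 2 / 45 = 0.04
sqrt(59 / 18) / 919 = sqrt(118) / 5514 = 0.00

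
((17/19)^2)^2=83521/130321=0.64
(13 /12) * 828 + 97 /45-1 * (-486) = 62332 /45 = 1385.16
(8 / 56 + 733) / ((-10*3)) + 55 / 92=-230297 / 9660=-23.84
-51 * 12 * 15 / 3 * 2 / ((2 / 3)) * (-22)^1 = 201960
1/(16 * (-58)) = -1/928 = -0.00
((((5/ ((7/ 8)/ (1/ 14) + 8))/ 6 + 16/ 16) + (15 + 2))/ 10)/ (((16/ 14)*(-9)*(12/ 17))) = -16303/ 65610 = -0.25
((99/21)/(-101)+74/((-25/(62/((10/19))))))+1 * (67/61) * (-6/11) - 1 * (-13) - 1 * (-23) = -18580575767/59299625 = -313.33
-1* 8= -8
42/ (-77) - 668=-7354/ 11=-668.55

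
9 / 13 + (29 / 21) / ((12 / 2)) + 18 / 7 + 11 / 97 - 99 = -15156565 / 158886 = -95.39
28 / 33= 0.85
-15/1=-15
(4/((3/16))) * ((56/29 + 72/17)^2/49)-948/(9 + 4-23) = 19892480222/178641015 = 111.35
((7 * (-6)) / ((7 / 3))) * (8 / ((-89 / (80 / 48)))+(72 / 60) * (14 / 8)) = -15621 / 445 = -35.10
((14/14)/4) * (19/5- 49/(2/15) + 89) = -2747/40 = -68.68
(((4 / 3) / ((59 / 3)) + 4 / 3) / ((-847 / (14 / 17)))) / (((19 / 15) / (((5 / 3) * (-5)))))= 62000 / 6917691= 0.01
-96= -96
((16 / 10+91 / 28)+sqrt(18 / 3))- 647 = -12843 / 20+sqrt(6) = -639.70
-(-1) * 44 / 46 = 22 / 23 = 0.96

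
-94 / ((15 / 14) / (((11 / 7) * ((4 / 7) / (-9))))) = 8272 / 945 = 8.75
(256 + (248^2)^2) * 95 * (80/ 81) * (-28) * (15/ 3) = -4024837777408000/ 81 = -49689355276641.98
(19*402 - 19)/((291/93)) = 236189/97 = 2434.94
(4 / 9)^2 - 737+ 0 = -59681 / 81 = -736.80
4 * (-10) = -40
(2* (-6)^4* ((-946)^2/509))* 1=2319622272/509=4557214.68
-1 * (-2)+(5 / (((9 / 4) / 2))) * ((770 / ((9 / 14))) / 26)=206.75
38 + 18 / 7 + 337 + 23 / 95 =251246 / 665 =377.81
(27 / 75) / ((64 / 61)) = 549 / 1600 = 0.34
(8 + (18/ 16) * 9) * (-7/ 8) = -1015/ 64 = -15.86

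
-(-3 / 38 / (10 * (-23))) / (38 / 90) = -27 / 33212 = -0.00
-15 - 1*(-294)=279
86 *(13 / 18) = 559 / 9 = 62.11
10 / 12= 5 / 6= 0.83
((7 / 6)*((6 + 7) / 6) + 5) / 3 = 271 / 108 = 2.51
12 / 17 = 0.71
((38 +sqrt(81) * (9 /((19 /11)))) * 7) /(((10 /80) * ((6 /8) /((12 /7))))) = 206464 /19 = 10866.53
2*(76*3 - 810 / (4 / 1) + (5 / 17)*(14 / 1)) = 1007 / 17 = 59.24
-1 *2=-2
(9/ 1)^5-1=59048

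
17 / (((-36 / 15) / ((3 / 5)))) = -17 / 4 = -4.25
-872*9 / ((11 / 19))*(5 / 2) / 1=-372780 / 11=-33889.09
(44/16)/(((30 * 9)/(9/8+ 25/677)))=69223/5849280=0.01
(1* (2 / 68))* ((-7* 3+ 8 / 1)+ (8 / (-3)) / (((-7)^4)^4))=-1296084292214447 / 3389758918099302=-0.38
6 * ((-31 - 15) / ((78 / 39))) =-138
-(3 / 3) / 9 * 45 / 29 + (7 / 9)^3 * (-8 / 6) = -50723 / 63423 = -0.80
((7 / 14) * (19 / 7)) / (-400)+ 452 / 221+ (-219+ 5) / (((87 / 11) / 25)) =-72612910913 / 107671200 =-674.39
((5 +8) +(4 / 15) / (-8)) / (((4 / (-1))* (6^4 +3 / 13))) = -5057 / 2022120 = -0.00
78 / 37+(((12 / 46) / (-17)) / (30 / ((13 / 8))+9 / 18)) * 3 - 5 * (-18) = 656918988 / 7132231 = 92.11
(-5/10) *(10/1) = -5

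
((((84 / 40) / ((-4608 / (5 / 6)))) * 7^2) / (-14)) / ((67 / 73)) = 3577 / 2469888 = 0.00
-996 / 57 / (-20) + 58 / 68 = 5577 / 3230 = 1.73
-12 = -12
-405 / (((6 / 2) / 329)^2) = -4870845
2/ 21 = 0.10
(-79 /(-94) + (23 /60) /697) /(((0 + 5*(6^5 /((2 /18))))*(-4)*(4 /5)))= -1652971 /2200901621760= -0.00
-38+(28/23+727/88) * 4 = -43/506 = -0.08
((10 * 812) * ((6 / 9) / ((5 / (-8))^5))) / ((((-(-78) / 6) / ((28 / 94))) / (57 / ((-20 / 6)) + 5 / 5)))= 119947132928 / 5728125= 20940.03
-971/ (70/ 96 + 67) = -46608/ 3251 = -14.34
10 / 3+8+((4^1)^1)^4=802 / 3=267.33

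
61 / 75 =0.81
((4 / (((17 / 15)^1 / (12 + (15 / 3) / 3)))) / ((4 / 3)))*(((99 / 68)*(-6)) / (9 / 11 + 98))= -2009205 / 628286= -3.20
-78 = -78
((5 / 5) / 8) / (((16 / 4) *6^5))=1 / 248832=0.00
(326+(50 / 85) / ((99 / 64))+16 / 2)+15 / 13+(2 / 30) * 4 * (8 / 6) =4082739 / 12155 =335.89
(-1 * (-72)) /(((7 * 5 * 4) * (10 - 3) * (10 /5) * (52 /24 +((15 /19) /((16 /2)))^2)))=623808 /36958495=0.02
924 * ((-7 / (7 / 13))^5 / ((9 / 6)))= -228716488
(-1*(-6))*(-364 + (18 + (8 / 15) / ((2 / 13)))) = -10276 / 5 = -2055.20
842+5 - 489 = 358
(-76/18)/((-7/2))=76/63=1.21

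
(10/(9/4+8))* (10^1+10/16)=10.37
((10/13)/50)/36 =1/2340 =0.00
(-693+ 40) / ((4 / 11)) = -7183 / 4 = -1795.75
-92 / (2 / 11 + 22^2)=-506 / 2663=-0.19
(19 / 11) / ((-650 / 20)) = -38 / 715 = -0.05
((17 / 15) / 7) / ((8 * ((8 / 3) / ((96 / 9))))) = 17 / 210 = 0.08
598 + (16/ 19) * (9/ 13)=147850/ 247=598.58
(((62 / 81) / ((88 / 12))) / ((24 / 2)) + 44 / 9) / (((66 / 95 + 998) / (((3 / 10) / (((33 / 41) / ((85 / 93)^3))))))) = 8350530910625 / 5983641812386656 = 0.00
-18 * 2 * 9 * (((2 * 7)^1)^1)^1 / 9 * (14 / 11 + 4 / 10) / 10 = -23184 / 275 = -84.31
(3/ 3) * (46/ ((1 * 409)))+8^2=26222/ 409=64.11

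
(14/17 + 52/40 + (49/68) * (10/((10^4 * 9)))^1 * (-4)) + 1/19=6325169/2907000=2.18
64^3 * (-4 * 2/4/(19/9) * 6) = -28311552/19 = -1490081.68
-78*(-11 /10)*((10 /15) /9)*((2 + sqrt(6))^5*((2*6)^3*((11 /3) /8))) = 21946496 /5 + 8959808*sqrt(6) /5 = 8778690.76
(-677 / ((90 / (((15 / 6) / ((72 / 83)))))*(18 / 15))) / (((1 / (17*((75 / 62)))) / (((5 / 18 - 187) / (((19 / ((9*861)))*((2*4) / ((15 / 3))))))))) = 575898714330625 / 32569344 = 17682232.54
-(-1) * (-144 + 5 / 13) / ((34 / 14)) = -13069 / 221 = -59.14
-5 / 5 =-1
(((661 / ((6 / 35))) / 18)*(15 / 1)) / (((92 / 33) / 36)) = 3817275 / 92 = 41492.12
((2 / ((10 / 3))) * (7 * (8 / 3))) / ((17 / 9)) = 504 / 85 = 5.93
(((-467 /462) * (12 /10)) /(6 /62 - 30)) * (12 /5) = 57908 /594825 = 0.10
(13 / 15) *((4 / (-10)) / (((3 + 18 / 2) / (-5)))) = 13 / 90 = 0.14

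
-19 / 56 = -0.34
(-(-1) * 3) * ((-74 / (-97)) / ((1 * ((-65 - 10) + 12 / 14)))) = -518 / 16781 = -0.03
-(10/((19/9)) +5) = -185/19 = -9.74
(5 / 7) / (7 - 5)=5 / 14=0.36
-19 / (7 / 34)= -646 / 7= -92.29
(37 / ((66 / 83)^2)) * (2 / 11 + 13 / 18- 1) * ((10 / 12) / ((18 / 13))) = -314792855 / 93148704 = -3.38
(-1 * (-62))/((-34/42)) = -76.59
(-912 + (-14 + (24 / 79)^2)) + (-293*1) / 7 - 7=-42584552 / 43687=-974.76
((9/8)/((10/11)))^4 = 96059601/40960000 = 2.35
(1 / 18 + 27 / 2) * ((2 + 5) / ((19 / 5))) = 4270 / 171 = 24.97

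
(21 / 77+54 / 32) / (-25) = -0.08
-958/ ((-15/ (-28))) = -1788.27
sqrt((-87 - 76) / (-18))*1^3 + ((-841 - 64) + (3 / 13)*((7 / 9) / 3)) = -105878 / 117 + sqrt(326) / 6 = -901.93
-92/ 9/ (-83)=92/ 747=0.12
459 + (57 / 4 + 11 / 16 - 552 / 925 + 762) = 18283043 / 14800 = 1235.34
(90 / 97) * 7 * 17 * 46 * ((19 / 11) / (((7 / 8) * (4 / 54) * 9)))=16046640 / 1067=15039.03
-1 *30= -30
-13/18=-0.72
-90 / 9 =-10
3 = 3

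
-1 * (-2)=2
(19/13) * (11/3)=209/39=5.36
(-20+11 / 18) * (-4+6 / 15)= 349 / 5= 69.80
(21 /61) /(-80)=-21 /4880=-0.00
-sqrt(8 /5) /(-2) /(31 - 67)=-sqrt(10) /180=-0.02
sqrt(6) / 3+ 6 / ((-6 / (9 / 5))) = -9 / 5+ sqrt(6) / 3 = -0.98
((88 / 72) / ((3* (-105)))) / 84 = -11 / 238140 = -0.00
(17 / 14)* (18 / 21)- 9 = -390 / 49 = -7.96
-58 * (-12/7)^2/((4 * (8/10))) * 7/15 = -174/7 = -24.86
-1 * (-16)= 16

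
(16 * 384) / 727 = 6144 / 727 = 8.45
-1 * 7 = -7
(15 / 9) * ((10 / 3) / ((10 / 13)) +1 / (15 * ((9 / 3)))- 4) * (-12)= -64 / 9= -7.11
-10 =-10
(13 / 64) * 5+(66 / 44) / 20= 1.09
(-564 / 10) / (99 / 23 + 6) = -2162 / 395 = -5.47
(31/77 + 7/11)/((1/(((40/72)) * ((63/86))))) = 200/473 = 0.42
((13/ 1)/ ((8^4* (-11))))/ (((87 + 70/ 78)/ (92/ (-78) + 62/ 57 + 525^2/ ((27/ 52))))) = -1.74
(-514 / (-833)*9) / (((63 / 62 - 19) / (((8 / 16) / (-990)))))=7967 / 51083725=0.00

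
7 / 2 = 3.50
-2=-2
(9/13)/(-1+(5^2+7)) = 9/403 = 0.02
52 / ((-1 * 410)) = -26 / 205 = -0.13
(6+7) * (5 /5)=13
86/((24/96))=344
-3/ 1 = -3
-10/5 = -2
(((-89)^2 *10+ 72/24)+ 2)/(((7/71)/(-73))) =-410571345/7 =-58653049.29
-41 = -41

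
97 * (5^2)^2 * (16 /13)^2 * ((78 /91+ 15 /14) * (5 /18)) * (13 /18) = 9700000 /273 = 35531.14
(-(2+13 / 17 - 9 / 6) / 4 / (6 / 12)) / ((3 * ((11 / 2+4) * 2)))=-43 / 3876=-0.01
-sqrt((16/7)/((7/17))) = -4 * sqrt(17)/7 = -2.36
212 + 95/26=5607/26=215.65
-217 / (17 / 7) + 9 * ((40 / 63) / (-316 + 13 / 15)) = -89.37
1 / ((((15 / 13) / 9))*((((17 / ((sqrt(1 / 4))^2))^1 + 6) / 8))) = 0.84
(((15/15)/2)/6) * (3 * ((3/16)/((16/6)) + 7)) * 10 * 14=31675/128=247.46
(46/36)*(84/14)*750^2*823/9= 1183062500/3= 394354166.67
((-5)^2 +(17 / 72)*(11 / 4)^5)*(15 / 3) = 310.67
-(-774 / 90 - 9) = 88 / 5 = 17.60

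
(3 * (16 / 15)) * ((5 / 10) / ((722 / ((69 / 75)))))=0.00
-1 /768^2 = -1 /589824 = -0.00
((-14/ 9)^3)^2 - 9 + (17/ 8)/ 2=52979569/ 8503056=6.23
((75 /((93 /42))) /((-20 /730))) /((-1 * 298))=38325 /9238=4.15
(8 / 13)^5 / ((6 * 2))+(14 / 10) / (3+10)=640741 / 5569395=0.12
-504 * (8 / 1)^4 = -2064384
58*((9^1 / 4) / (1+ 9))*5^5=40781.25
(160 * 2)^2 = 102400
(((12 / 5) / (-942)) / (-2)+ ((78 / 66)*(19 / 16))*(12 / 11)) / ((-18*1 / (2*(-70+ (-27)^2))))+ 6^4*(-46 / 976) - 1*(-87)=-17996445371 / 208587060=-86.28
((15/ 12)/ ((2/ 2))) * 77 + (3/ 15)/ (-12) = 96.23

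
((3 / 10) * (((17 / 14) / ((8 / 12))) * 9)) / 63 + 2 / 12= 0.24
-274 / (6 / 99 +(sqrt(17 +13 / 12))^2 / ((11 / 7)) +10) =-12056 / 949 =-12.70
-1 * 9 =-9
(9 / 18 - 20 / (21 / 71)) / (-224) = 0.30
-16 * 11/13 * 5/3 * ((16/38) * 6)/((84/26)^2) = -45760/8379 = -5.46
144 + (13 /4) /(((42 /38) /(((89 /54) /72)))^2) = 3839881213957 /26665583616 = 144.00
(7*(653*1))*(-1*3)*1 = -13713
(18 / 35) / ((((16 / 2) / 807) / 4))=7263 / 35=207.51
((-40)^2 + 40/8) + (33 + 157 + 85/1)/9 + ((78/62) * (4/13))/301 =137352428/83979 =1635.56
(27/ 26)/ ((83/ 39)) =81/ 166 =0.49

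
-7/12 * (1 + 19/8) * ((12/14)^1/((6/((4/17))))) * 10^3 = -66.18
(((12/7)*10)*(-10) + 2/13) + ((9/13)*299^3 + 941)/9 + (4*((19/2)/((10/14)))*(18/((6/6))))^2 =60875328986/20475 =2973154.04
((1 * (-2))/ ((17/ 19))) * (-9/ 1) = 342/ 17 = 20.12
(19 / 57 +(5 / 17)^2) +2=2098 / 867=2.42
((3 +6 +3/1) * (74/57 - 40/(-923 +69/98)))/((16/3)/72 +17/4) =597190752/160397221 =3.72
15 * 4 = 60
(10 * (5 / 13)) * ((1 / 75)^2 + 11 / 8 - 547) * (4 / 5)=-24553117 / 14625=-1678.85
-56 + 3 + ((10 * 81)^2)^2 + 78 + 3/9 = 1291401630076/3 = 430467210025.33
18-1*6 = 12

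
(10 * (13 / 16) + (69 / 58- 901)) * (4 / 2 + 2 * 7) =-413742 / 29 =-14266.97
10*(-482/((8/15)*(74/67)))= -1211025/148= -8182.60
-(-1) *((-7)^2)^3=117649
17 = 17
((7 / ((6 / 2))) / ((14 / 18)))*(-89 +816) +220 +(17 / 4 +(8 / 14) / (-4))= 67343 / 28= 2405.11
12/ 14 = 6/ 7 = 0.86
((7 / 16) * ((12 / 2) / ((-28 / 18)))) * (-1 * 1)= 27 / 16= 1.69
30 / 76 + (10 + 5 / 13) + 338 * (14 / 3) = 2353583 / 1482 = 1588.11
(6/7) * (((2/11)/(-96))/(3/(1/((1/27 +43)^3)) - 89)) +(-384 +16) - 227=-574849821032041/966134152984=-595.00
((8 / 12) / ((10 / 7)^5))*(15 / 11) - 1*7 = -753193 / 110000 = -6.85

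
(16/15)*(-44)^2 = 30976/15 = 2065.07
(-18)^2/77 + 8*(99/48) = 3189/154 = 20.71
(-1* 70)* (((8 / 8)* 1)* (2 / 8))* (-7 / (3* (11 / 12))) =490 / 11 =44.55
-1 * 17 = -17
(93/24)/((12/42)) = 217/16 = 13.56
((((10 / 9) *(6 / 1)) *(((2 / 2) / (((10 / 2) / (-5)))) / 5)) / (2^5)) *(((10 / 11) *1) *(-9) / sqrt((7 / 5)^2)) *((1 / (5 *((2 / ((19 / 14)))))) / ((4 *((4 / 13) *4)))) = 3705 / 551936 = 0.01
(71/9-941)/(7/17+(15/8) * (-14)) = 571064/15813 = 36.11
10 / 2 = 5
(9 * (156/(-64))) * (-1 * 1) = 351/16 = 21.94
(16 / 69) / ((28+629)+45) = 8 / 24219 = 0.00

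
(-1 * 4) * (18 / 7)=-72 / 7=-10.29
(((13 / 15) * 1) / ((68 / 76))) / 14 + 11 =39517 / 3570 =11.07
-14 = -14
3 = 3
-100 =-100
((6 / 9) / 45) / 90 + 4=24301 / 6075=4.00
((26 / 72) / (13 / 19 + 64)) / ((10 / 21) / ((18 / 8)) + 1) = 5187 / 1125764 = 0.00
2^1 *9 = 18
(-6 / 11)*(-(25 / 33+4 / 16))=133 / 242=0.55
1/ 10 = 0.10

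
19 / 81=0.23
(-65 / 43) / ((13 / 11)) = -55 / 43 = -1.28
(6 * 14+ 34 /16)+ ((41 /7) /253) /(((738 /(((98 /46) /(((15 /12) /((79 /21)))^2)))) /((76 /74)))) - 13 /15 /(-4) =2108078070047 /24415360200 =86.34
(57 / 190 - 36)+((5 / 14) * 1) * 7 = -166 / 5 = -33.20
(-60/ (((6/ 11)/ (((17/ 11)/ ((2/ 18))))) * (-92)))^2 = 585225/ 2116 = 276.57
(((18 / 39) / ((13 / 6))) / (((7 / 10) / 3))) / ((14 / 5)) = 0.33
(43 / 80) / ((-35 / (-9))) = 387 / 2800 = 0.14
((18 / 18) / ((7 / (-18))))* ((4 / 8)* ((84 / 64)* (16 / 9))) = -3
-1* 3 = -3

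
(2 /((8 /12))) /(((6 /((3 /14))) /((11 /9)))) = 11 /84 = 0.13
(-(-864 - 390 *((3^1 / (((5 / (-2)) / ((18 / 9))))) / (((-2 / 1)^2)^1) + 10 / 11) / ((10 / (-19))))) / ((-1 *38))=-34923 / 2090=-16.71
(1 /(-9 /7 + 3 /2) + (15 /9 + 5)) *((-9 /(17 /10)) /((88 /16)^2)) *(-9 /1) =2160 /121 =17.85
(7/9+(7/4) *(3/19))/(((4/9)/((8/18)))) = 721/684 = 1.05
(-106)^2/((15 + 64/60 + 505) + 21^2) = 168540/14431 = 11.68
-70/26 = -35/13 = -2.69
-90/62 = -45/31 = -1.45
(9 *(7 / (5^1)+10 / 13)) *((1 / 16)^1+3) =59.79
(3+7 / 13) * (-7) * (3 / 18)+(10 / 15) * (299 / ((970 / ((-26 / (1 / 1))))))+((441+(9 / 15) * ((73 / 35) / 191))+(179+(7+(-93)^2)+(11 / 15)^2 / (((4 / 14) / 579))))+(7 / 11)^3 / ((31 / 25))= 10356.55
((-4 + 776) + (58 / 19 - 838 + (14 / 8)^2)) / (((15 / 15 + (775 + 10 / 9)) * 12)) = -54615 / 8504704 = -0.01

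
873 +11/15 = 13106/15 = 873.73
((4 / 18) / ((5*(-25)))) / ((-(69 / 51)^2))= 578 / 595125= 0.00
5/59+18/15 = 379/295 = 1.28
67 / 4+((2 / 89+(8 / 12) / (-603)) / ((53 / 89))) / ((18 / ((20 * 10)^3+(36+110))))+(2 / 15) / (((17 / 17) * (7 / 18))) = 1928500059749 / 120805020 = 15963.74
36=36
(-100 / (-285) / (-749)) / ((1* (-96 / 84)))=5 / 12198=0.00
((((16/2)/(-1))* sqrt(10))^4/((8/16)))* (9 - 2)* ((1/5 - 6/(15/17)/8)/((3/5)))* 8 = -149094400/3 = -49698133.33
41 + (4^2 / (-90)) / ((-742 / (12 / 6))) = 684503 / 16695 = 41.00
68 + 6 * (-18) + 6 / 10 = -197 / 5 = -39.40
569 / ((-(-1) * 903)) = 569 / 903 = 0.63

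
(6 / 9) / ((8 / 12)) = 1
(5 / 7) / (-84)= -5 / 588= -0.01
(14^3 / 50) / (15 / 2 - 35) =-2744 / 1375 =-2.00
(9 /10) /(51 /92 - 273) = -46 /13925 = -0.00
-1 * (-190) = 190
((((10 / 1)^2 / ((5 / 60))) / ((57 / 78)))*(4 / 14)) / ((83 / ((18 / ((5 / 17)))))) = 3818880 / 11039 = 345.94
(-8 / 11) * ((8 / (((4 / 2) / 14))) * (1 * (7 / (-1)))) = 3136 / 11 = 285.09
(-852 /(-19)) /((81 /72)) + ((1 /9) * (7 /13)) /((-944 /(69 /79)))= 734224559 /18420272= 39.86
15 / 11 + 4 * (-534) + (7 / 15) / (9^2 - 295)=-75374087 / 35310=-2134.64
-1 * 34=-34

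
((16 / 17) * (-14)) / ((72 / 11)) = -308 / 153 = -2.01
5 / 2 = 2.50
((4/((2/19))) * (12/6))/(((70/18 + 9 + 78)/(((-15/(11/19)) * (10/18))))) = -54150/4499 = -12.04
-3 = -3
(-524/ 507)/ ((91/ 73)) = -38252/ 46137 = -0.83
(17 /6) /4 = 17 /24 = 0.71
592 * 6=3552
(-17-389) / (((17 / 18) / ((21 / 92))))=-38367 / 391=-98.13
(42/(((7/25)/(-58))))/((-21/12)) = 34800/7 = 4971.43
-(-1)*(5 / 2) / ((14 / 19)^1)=95 / 28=3.39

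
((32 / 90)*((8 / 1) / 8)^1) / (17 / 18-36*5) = -32 / 16115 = -0.00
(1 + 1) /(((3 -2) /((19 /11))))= 38 /11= 3.45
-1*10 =-10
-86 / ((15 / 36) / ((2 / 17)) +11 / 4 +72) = -2064 / 1879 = -1.10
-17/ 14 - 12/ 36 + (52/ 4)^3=92209/ 42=2195.45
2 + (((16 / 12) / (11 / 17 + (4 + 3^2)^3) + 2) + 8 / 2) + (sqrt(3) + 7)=sqrt(3) + 420317 / 28020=16.73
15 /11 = 1.36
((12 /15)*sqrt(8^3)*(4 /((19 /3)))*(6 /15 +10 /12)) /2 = 2368*sqrt(2) /475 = 7.05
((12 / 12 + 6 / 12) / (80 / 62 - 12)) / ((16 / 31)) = -2883 / 10624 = -0.27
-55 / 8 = -6.88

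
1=1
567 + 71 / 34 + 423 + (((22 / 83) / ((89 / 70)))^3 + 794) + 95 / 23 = 564312058001277453 / 315218029709546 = 1790.23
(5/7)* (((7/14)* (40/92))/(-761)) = -0.00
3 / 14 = 0.21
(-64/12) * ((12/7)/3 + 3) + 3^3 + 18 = 25.95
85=85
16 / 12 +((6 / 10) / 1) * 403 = 3647 / 15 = 243.13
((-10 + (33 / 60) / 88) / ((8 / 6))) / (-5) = 4797 / 3200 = 1.50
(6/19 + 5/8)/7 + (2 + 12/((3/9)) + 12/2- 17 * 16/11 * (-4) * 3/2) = 2252997/11704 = 192.50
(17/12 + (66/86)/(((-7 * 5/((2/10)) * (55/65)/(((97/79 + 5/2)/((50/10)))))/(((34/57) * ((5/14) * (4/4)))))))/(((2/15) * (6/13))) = 919118447/39948720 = 23.01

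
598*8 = 4784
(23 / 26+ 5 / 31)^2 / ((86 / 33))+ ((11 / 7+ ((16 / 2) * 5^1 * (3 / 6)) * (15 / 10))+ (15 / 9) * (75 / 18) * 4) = 210370493615 / 3519727848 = 59.77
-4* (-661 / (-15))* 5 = -2644 / 3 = -881.33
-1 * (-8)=8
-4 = -4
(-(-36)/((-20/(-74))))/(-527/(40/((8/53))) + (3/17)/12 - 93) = -266696/190159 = -1.40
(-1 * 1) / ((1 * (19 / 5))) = -5 / 19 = -0.26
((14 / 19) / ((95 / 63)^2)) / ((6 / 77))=4.16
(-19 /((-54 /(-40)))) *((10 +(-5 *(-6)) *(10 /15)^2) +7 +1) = -35720 /81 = -440.99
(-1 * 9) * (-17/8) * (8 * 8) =1224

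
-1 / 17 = -0.06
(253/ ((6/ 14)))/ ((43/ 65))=115115/ 129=892.36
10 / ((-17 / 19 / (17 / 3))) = -190 / 3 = -63.33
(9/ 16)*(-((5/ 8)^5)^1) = -28125/ 524288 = -0.05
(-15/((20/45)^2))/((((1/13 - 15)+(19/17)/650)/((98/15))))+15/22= 246162405/7254764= 33.93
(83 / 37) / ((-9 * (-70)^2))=-83 / 1631700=-0.00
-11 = -11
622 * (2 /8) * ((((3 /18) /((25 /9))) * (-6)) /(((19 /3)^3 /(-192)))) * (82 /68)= 51.02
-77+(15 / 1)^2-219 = -71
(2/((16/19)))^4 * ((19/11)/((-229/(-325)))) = 804732175/10317824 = 77.99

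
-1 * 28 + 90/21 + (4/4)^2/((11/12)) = -1742/77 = -22.62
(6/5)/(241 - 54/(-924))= 924/185615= 0.00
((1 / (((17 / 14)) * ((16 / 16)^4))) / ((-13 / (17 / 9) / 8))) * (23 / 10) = -1288 / 585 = -2.20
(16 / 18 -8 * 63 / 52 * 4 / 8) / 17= -463 / 1989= -0.23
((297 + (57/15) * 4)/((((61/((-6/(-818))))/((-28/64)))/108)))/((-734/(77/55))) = 6195609/1831256600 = 0.00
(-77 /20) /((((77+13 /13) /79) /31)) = -188573 /1560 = -120.88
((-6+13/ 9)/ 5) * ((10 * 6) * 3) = -164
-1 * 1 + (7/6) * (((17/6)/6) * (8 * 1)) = 92/27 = 3.41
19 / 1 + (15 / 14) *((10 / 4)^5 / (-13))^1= 10.95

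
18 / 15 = 6 / 5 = 1.20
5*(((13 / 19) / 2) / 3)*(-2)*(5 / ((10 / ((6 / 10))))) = -13 / 38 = -0.34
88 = 88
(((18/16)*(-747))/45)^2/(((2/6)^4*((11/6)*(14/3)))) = 406788561/123200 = 3301.86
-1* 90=-90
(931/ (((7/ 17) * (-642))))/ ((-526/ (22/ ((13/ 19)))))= 472549/ 2194998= 0.22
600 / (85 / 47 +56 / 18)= 253800 / 2081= 121.96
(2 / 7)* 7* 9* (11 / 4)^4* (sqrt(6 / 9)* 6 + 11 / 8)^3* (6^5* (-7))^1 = -425640092031* sqrt(6) / 128 -11659490230311 / 2048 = -13838431085.48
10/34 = 5/17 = 0.29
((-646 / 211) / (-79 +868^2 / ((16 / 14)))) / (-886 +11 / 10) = 340 / 64776653327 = 0.00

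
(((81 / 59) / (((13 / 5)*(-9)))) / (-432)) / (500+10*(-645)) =-1 / 43811040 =-0.00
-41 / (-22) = 41 / 22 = 1.86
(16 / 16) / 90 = 1 / 90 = 0.01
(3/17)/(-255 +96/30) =-15/21403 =-0.00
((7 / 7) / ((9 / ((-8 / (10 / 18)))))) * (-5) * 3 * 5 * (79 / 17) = 9480 / 17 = 557.65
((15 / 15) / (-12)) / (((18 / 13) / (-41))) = 533 / 216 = 2.47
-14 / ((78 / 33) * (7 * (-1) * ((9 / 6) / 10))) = 220 / 39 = 5.64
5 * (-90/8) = -225/4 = -56.25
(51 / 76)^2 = 2601 / 5776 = 0.45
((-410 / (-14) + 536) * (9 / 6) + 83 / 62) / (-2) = -184291 / 434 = -424.63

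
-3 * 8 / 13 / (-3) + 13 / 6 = 2.78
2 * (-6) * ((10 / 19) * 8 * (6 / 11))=-5760 / 209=-27.56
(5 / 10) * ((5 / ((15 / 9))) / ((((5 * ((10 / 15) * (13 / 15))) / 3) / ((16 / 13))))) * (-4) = -1296 / 169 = -7.67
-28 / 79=-0.35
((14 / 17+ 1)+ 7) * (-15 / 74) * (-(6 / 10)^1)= 675 / 629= 1.07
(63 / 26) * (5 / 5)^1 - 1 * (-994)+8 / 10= 129639 / 130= 997.22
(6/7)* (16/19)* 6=576/133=4.33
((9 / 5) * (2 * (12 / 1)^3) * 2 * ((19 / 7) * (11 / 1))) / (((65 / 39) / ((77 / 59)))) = 429048576 / 1475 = 290880.39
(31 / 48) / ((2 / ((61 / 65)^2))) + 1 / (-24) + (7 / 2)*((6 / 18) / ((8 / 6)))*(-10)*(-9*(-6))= -63849183 / 135200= -472.26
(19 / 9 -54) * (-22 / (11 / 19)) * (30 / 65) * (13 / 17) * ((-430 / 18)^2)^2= 75837553182500 / 334611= 226643933.35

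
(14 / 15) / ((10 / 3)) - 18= -443 / 25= -17.72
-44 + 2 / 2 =-43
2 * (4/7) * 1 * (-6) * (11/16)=-33/7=-4.71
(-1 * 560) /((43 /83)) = -46480 /43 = -1080.93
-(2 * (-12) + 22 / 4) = 37 / 2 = 18.50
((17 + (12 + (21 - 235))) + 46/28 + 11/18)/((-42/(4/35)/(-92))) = -2118392/46305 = -45.75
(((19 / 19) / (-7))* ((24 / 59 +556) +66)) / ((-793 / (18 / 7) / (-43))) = -12.40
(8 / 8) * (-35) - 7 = -42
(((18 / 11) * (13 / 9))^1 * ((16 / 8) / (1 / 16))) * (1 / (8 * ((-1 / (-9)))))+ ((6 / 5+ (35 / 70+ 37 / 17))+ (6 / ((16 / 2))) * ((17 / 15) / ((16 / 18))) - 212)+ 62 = -359497 / 5984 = -60.08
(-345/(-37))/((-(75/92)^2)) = -194672/13875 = -14.03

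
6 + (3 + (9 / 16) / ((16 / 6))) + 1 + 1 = 1435 / 128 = 11.21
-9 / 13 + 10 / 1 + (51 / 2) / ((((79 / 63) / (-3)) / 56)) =-3499037 / 1027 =-3407.05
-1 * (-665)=665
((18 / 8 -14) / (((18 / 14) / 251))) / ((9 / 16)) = -330316 / 81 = -4077.98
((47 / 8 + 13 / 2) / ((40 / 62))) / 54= 341 / 960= 0.36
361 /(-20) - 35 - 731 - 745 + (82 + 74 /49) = -1416629 /980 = -1445.54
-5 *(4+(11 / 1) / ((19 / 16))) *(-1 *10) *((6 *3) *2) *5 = 2268000 / 19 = 119368.42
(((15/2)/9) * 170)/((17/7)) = 175/3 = 58.33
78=78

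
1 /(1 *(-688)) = -1 /688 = -0.00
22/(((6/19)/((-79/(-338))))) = 16.28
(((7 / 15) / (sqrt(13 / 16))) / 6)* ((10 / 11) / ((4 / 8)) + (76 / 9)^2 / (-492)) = 2567264* sqrt(13) / 64111905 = 0.14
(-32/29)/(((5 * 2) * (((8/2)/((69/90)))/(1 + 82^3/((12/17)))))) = -16519.94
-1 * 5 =-5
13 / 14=0.93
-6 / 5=-1.20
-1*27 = -27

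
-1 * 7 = -7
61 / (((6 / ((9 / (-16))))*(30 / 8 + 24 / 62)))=-1891 / 1368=-1.38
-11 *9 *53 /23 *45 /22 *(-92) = 42930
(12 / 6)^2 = 4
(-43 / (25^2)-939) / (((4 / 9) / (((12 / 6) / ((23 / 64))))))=-169032384 / 14375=-11758.77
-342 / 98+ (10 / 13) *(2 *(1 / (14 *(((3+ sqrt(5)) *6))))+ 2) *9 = 26703 / 2548 - 15 *sqrt(5) / 364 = 10.39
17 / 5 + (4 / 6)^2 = 173 / 45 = 3.84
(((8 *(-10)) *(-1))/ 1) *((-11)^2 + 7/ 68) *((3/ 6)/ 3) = 27450/ 17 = 1614.71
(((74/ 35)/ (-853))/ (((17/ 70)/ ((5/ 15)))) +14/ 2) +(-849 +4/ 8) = -73215845/ 87006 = -841.50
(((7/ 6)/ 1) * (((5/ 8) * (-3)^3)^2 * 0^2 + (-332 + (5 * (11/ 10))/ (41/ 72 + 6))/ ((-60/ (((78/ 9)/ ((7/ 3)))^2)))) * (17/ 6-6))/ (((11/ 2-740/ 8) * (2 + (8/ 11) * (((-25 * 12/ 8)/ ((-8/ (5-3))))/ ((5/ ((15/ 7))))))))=25148552/ 38281653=0.66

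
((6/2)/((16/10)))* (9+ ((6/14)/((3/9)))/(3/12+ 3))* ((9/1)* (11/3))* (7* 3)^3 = 559926675/104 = 5383910.34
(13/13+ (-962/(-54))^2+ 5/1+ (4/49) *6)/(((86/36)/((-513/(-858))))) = 219801709/2711709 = 81.06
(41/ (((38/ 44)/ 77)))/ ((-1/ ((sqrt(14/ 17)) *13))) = -902902 *sqrt(238)/ 323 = -43124.75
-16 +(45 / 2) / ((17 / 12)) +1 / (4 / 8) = 1.88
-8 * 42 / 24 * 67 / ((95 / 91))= -898.51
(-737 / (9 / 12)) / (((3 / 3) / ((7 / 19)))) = -362.04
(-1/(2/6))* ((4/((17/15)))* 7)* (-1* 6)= 444.71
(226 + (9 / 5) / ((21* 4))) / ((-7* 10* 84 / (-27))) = 284787 / 274400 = 1.04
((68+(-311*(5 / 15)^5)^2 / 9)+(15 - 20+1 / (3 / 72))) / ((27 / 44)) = 2038611872 / 14348907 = 142.07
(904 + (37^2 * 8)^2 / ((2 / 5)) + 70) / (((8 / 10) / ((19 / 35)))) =203480998.07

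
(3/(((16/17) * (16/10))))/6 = 85/256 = 0.33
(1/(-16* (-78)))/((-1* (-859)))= 1/1072032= 0.00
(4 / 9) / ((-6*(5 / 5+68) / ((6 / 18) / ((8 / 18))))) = -1 / 1242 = -0.00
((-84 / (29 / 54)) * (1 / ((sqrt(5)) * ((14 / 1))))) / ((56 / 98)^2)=-3969 * sqrt(5) / 580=-15.30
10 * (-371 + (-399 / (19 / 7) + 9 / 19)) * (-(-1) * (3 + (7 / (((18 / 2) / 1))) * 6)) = -39677.02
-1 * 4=-4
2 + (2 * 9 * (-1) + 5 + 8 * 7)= 45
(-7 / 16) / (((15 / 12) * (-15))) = 7 / 300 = 0.02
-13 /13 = -1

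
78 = 78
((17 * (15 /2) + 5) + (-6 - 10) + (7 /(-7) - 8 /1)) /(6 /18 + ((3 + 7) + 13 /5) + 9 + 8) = 3.59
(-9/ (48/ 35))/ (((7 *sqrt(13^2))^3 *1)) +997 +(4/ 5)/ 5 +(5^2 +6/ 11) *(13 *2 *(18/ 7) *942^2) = 717864294280623187/ 473673200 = 1515526515.50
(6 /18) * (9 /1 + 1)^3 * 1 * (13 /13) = 1000 /3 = 333.33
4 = 4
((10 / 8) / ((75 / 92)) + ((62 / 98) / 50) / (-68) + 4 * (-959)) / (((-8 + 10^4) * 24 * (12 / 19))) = -36412864127 / 1438272460800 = -0.03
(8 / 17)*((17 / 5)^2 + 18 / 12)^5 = 118731486838493 / 664062500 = 178795.65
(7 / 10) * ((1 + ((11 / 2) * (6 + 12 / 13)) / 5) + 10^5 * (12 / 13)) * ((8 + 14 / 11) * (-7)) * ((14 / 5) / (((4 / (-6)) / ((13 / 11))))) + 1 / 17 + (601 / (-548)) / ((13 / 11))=7627463590173409 / 366351700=20820057.86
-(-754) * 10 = 7540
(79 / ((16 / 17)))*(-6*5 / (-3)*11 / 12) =73865 / 96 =769.43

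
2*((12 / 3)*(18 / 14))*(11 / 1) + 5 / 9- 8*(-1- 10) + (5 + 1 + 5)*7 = 17558 / 63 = 278.70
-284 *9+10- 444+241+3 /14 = -38483 /14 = -2748.79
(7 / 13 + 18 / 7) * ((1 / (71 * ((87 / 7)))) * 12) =1132 / 26767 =0.04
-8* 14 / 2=-56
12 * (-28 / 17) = -336 / 17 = -19.76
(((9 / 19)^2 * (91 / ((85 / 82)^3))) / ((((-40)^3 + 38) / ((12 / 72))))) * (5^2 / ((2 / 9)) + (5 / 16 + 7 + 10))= -0.01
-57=-57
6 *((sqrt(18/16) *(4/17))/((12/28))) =42 *sqrt(2)/17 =3.49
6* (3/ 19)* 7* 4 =504/ 19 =26.53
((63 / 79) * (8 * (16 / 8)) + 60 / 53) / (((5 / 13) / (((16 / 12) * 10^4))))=481574.40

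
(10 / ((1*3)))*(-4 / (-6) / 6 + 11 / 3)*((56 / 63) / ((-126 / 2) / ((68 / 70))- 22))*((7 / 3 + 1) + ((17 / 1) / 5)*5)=-2.62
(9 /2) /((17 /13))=117 /34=3.44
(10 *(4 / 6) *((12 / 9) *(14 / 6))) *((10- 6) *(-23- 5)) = -2322.96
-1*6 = -6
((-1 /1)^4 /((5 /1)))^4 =1 /625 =0.00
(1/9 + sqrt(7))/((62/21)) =7/186 + 21 * sqrt(7)/62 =0.93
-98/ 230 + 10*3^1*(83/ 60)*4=19041/ 115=165.57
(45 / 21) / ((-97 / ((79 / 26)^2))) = -93615 / 459004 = -0.20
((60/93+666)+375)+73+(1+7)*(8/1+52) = 49434/31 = 1594.65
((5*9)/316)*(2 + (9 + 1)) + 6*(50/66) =5435/869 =6.25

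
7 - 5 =2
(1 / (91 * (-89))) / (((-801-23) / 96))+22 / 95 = 18353474 / 79248715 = 0.23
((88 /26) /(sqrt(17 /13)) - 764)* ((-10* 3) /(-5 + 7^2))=5730 /11 - 30* sqrt(221) /221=518.89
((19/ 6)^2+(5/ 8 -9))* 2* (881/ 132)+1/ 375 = 13106459/ 594000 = 22.06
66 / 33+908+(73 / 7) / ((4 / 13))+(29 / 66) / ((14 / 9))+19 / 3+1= 439597 / 462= 951.51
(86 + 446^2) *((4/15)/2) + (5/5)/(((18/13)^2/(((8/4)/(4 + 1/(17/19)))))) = 1869837157/70470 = 26533.80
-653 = -653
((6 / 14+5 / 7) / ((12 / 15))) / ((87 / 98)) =140 / 87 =1.61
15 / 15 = 1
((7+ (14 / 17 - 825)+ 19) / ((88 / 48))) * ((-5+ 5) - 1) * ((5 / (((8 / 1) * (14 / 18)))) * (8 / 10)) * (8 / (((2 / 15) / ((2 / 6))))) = 5597.60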